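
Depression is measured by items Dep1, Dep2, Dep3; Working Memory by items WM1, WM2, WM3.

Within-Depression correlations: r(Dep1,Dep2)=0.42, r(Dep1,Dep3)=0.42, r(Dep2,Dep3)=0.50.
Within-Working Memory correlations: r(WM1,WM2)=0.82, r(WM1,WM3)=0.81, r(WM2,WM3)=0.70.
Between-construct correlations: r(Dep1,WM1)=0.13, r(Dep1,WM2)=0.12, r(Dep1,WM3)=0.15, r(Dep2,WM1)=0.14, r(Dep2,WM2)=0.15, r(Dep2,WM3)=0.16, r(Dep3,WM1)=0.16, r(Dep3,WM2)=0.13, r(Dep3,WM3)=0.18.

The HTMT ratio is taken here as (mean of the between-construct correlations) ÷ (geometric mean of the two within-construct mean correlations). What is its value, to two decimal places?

Mean between = 1.32/9 = 0.1467.
Mean within-Dep = 1.34/3 = 0.4467; mean within-WM = 2.33/3 = 0.7767.
Geometric mean = √(0.4467 × 0.7767) = 0.5890.
HTMT = 0.1467 / 0.5890 = 0.25.

0.25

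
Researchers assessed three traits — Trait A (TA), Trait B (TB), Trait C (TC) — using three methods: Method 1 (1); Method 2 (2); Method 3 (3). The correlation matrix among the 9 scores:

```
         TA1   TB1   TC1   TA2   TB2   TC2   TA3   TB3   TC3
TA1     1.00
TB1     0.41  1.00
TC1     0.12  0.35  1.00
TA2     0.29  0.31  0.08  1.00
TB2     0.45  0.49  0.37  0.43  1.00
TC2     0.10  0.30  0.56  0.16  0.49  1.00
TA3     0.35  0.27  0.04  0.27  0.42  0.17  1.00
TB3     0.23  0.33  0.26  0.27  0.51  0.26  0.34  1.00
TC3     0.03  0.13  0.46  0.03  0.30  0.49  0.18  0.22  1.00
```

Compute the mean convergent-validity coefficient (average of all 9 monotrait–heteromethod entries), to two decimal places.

Convergent values: 0.29, 0.35, 0.27, 0.49, 0.33, 0.51, 0.56, 0.46, 0.49; mean = 3.75/9 = 0.42.

0.42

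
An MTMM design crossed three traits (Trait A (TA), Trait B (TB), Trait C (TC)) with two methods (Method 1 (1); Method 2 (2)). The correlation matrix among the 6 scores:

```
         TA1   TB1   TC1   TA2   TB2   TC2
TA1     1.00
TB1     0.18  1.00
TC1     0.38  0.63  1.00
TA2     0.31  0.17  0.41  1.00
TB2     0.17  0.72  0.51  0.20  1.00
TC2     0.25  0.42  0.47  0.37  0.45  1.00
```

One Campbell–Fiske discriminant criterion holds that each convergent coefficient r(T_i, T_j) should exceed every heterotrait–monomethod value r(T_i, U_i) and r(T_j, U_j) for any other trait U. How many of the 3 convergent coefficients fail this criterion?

2

Each convergent coefficient versus the relevant comparison correlations:
TA (methods 1·2): 0.31 vs {0.18, 0.20, 0.38, 0.37} → fail.
TB (methods 1·2): 0.72 vs {0.18, 0.20, 0.63, 0.45} → pass.
TC (methods 1·2): 0.47 vs {0.38, 0.37, 0.63, 0.45} → fail.
2 of 3 fail.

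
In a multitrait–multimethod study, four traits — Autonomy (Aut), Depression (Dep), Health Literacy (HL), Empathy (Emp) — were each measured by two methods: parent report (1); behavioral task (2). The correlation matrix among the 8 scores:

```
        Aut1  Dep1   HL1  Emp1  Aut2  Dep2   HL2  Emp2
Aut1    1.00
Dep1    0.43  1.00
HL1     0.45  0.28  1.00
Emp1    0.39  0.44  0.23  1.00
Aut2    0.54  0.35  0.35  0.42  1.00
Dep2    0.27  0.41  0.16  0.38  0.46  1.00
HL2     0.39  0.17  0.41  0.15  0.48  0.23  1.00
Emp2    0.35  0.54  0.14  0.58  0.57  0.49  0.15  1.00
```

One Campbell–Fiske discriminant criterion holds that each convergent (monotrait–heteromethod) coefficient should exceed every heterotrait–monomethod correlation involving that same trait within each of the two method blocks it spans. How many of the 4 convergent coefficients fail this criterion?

Checking each validity diagonal entry against its comparison values:
Aut (methods 1·2): 0.54 vs {0.43, 0.46, 0.45, 0.48, 0.39, 0.57} → fail.
Dep (methods 1·2): 0.41 vs {0.43, 0.46, 0.28, 0.23, 0.44, 0.49} → fail.
HL (methods 1·2): 0.41 vs {0.45, 0.48, 0.28, 0.23, 0.23, 0.15} → fail.
Emp (methods 1·2): 0.58 vs {0.39, 0.57, 0.44, 0.49, 0.23, 0.15} → pass.
3 of 4 fail.

3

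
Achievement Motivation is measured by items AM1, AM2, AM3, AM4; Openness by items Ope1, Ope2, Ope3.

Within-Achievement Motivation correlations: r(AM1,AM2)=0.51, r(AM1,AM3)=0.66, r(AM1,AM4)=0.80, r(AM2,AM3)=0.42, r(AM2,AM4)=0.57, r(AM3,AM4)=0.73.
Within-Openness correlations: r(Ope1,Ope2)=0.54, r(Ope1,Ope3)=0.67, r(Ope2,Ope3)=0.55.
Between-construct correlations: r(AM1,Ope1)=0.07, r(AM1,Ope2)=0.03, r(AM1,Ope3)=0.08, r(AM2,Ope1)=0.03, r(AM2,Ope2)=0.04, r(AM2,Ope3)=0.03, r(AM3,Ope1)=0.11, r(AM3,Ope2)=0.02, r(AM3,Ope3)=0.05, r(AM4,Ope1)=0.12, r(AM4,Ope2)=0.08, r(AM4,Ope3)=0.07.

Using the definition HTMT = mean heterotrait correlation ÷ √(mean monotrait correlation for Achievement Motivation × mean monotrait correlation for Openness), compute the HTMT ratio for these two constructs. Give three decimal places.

Mean heterotrait r = 0.73/12 = 0.0608.
Mean within-AM = 3.69/6 = 0.6150; mean within-Ope = 1.76/3 = 0.5867.
Geometric mean = √(0.6150 × 0.5867) = 0.6007.
HTMT = 0.0608 / 0.6007 = 0.101.

0.101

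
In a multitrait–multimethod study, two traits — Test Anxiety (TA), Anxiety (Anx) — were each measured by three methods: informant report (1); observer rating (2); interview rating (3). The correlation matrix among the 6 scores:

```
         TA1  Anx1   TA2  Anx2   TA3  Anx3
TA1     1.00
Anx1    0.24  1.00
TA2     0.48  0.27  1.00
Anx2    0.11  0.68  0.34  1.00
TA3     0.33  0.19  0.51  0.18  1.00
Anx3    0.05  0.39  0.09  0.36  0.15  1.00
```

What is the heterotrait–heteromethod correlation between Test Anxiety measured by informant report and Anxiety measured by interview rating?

Different traits and methods: r(TA1, Anx3) = 0.05.

0.05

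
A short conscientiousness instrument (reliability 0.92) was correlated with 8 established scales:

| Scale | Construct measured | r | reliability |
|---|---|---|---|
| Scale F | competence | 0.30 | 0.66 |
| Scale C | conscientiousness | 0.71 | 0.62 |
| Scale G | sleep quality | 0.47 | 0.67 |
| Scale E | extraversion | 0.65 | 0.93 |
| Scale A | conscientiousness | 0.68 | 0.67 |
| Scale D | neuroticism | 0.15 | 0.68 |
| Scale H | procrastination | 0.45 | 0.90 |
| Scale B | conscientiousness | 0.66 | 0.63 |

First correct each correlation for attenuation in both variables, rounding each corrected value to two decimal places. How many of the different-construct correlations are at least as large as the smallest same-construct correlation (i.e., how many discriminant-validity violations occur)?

Disattenuated r (r / √(r_scale · r_new)):
  Scale F (disc): 0.30 / √(0.66·0.92) = 0.38
  Scale C (conv): 0.71 / √(0.62·0.92) = 0.94
  Scale G (disc): 0.47 / √(0.67·0.92) = 0.60
  Scale E (disc): 0.65 / √(0.93·0.92) = 0.70
  Scale A (conv): 0.68 / √(0.67·0.92) = 0.87
  Scale D (disc): 0.15 / √(0.68·0.92) = 0.19
  Scale H (disc): 0.45 / √(0.90·0.92) = 0.49
  Scale B (conv): 0.66 / √(0.63·0.92) = 0.87
Smallest convergent = 0.87. Discriminant values: 0.38, 0.60, 0.70, 0.19, 0.49; count ≥ 0.87 → 0.

0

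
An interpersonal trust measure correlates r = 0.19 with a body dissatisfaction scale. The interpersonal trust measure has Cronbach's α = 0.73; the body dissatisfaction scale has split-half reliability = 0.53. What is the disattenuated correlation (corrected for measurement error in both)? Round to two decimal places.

0.31

r_true = r_obs / √(r_xx · r_yy) = 0.19 / √(0.73 × 0.53) = 0.19 / √0.3869 = 0.19 / 0.6220 ≈ 0.31.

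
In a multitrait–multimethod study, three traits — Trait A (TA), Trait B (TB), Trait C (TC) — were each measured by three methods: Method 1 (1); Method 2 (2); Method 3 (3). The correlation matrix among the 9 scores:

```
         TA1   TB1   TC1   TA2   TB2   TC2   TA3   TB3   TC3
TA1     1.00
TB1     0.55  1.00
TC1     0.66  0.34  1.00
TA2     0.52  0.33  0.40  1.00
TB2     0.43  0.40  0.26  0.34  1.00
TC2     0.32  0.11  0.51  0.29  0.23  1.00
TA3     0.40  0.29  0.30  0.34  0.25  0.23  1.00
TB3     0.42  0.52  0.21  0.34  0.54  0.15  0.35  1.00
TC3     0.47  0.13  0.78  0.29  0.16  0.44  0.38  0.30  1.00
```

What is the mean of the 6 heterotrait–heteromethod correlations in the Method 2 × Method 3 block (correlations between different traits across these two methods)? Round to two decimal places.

HTHM values (method 2 × method 3): 0.34, 0.29, 0.25, 0.16, 0.23, 0.15; mean = 1.42/6 = 0.24.

0.24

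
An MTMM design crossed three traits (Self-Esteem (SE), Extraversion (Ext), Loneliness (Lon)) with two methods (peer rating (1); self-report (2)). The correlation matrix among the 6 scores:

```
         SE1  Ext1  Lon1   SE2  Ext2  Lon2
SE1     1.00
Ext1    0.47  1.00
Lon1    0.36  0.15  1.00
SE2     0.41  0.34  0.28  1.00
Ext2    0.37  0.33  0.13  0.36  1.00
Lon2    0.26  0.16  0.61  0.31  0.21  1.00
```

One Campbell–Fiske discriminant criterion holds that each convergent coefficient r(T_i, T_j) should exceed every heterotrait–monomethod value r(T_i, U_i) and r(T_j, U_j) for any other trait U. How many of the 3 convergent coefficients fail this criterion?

2

Convergent coefficients and their comparison sets:
SE (methods 1·2): 0.41 vs {0.47, 0.36, 0.36, 0.31} → fail.
Ext (methods 1·2): 0.33 vs {0.47, 0.36, 0.15, 0.21} → fail.
Lon (methods 1·2): 0.61 vs {0.36, 0.31, 0.15, 0.21} → pass.
2 of 3 fail.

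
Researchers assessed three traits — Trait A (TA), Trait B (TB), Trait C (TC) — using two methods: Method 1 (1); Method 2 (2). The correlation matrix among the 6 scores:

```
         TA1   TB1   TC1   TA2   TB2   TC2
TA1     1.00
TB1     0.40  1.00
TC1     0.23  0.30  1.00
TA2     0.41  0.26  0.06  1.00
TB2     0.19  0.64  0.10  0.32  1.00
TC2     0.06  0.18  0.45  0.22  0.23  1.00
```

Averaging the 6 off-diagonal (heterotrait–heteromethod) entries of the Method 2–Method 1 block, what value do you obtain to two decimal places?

HTHM values (method 2 × method 1): 0.26, 0.06, 0.19, 0.10, 0.06, 0.18; mean = 0.85/6 = 0.14.

0.14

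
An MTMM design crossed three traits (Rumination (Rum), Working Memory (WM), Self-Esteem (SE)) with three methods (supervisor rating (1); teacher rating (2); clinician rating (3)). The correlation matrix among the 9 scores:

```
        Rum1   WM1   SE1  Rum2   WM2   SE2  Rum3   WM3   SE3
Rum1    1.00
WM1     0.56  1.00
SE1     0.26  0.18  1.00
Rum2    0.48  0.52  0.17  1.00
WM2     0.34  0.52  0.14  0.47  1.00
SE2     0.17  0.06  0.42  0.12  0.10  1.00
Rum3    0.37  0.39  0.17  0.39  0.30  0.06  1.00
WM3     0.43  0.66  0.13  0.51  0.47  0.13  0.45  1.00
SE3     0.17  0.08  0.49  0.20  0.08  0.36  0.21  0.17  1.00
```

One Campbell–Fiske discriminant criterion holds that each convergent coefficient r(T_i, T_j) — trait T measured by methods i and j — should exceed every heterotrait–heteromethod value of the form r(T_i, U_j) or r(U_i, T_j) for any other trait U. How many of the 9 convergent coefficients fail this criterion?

5

Convergent coefficients and their comparison sets:
Rum (methods 1·2): 0.48 vs {0.34, 0.52, 0.17, 0.17} → fail.
Rum (methods 1·3): 0.37 vs {0.43, 0.39, 0.17, 0.17} → fail.
Rum (methods 2·3): 0.39 vs {0.51, 0.30, 0.20, 0.06} → fail.
WM (methods 1·2): 0.52 vs {0.52, 0.34, 0.06, 0.14} → fail.
WM (methods 1·3): 0.66 vs {0.39, 0.43, 0.08, 0.13} → pass.
WM (methods 2·3): 0.47 vs {0.30, 0.51, 0.08, 0.13} → fail.
SE (methods 1·2): 0.42 vs {0.17, 0.17, 0.14, 0.06} → pass.
SE (methods 1·3): 0.49 vs {0.17, 0.17, 0.13, 0.08} → pass.
SE (methods 2·3): 0.36 vs {0.06, 0.20, 0.13, 0.08} → pass.
5 of 9 fail.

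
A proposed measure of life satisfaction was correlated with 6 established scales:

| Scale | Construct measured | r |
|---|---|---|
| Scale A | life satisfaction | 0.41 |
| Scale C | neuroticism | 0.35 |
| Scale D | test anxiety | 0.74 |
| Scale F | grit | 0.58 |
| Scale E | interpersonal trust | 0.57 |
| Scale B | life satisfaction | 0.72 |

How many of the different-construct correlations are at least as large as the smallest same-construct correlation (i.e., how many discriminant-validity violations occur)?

3

Convergent (same construct = life satisfaction): Scale A, Scale B.
Smallest convergent = 0.41. Discriminant values: 0.35, 0.74, 0.58, 0.57; count ≥ 0.41 → 3.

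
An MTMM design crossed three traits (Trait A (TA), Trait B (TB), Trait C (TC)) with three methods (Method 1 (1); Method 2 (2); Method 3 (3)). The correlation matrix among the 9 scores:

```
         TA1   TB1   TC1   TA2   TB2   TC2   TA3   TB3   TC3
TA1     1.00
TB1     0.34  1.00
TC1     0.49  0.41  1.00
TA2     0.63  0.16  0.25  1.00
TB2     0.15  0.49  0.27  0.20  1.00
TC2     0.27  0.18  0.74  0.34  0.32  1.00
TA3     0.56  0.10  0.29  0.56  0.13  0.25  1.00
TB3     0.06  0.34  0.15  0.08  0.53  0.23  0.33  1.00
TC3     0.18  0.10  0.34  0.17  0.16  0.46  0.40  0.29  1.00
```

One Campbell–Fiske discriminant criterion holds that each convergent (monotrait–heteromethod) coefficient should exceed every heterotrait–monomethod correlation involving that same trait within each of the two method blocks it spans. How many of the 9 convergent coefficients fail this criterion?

2

Checking each validity diagonal entry against its comparison values:
TA (methods 1·2): 0.63 vs {0.34, 0.20, 0.49, 0.34} → pass.
TA (methods 1·3): 0.56 vs {0.34, 0.33, 0.49, 0.40} → pass.
TA (methods 2·3): 0.56 vs {0.20, 0.33, 0.34, 0.40} → pass.
TB (methods 1·2): 0.49 vs {0.34, 0.20, 0.41, 0.32} → pass.
TB (methods 1·3): 0.34 vs {0.34, 0.33, 0.41, 0.29} → fail.
TB (methods 2·3): 0.53 vs {0.20, 0.33, 0.32, 0.29} → pass.
TC (methods 1·2): 0.74 vs {0.49, 0.34, 0.41, 0.32} → pass.
TC (methods 1·3): 0.34 vs {0.49, 0.40, 0.41, 0.29} → fail.
TC (methods 2·3): 0.46 vs {0.34, 0.40, 0.32, 0.29} → pass.
2 of 9 fail.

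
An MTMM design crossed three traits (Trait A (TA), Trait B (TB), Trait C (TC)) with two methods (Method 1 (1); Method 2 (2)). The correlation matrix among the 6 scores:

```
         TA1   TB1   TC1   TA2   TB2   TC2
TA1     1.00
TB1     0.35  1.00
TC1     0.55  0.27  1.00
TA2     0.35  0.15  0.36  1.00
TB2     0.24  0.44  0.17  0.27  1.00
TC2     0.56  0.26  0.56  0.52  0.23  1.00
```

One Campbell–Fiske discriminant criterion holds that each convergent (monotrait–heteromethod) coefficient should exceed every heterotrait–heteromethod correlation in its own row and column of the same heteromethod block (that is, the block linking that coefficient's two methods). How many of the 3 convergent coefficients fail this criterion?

Each convergent coefficient versus the relevant comparison correlations:
TA (methods 1·2): 0.35 vs {0.24, 0.15, 0.56, 0.36} → fail.
TB (methods 1·2): 0.44 vs {0.15, 0.24, 0.26, 0.17} → pass.
TC (methods 1·2): 0.56 vs {0.36, 0.56, 0.17, 0.26} → fail.
2 of 3 fail.

2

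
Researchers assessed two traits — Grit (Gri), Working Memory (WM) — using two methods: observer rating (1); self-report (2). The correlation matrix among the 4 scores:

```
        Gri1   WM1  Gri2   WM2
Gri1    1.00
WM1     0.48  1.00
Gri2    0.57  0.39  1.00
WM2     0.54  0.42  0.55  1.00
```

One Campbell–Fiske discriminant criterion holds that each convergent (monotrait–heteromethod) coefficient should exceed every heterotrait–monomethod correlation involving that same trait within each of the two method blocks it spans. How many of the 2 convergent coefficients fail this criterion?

1

Checking each validity diagonal entry against its comparison values:
Gri (methods 1·2): 0.57 vs {0.48, 0.55} → pass.
WM (methods 1·2): 0.42 vs {0.48, 0.55} → fail.
1 of 2 fail.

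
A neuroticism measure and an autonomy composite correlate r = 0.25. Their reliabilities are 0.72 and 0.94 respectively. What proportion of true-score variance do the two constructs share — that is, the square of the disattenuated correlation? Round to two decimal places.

Disattenuated r = 0.25 / √(0.72 × 0.94) = 0.25 / 0.8227 = 0.3039.
Shared true-score variance = 0.3039² = 0.0924 ≈ 0.09.

0.09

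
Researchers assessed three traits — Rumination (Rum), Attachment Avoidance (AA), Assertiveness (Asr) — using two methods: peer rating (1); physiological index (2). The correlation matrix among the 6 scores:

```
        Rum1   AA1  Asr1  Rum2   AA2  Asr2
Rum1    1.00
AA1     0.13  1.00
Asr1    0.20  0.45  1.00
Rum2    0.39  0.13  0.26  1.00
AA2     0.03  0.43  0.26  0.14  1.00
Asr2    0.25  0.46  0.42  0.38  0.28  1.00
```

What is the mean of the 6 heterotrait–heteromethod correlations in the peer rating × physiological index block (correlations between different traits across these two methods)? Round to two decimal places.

0.23

HTHM values (method 1 × method 2): 0.03, 0.25, 0.13, 0.46, 0.26, 0.26; mean = 1.39/6 = 0.23.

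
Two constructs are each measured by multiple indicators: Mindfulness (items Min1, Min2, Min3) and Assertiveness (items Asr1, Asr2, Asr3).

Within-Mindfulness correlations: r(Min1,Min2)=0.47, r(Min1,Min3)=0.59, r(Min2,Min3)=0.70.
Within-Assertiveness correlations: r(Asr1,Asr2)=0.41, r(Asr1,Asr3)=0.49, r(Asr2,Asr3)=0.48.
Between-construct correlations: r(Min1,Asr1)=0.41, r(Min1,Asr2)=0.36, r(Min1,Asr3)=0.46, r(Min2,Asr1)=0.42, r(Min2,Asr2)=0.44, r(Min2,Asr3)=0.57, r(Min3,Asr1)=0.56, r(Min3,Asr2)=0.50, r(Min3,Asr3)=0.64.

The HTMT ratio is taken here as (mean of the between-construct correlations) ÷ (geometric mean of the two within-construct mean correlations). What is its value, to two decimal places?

Between-construct mean = 4.36/9 = 0.4844.
Mean within-Min = 1.76/3 = 0.5867; mean within-Asr = 1.38/3 = 0.4600.
Geometric mean = √(0.5867 × 0.4600) = 0.5195.
HTMT = 0.4844 / 0.5195 = 0.93.

0.93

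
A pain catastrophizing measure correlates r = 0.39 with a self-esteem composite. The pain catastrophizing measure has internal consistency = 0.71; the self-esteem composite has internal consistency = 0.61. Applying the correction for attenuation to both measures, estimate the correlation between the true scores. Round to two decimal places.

r_true = r_obs / √(r_xx · r_yy) = 0.39 / √(0.71 × 0.61) = 0.39 / √0.4331 = 0.39 / 0.6581 ≈ 0.59.

0.59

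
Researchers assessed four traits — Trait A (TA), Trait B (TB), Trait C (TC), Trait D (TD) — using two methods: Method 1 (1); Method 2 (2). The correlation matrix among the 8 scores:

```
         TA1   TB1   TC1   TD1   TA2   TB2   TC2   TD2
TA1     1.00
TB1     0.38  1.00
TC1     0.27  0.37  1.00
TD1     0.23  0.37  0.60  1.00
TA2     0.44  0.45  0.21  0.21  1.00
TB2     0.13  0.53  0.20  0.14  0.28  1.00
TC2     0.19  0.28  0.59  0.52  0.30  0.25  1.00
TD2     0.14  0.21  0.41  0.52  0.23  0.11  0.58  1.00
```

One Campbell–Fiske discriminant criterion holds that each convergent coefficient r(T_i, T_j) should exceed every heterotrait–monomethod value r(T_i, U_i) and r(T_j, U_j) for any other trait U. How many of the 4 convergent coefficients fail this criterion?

Convergent coefficients and their comparison sets:
TA (methods 1·2): 0.44 vs {0.38, 0.28, 0.27, 0.30, 0.23, 0.23} → pass.
TB (methods 1·2): 0.53 vs {0.38, 0.28, 0.37, 0.25, 0.37, 0.11} → pass.
TC (methods 1·2): 0.59 vs {0.27, 0.30, 0.37, 0.25, 0.60, 0.58} → fail.
TD (methods 1·2): 0.52 vs {0.23, 0.23, 0.37, 0.11, 0.60, 0.58} → fail.
2 of 4 fail.

2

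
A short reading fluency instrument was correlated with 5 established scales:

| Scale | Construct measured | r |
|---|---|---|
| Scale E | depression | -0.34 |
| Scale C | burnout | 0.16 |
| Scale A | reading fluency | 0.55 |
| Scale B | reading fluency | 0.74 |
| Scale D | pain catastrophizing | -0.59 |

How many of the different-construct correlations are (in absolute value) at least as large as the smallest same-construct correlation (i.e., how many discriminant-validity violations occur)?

1

Convergent (same construct = reading fluency): Scale A, Scale B.
Smallest convergent = 0.55. Discriminant |r|: 0.34, 0.16, 0.59; count ≥ 0.55 → 1.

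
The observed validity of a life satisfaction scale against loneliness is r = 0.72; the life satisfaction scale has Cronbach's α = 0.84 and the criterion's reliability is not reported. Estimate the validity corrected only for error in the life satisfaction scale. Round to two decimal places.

Single correction: r_c = r_obs / √r_xx = 0.72 / √0.84 = 0.72 / 0.9165 ≈ 0.79.

0.79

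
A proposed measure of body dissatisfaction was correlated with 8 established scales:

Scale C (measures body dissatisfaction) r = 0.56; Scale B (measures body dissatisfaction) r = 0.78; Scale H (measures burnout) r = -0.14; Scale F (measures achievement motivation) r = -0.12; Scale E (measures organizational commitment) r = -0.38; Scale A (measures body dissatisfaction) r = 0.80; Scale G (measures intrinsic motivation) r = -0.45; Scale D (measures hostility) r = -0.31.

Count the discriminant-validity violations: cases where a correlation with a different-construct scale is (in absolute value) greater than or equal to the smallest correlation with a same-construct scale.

Convergent (same construct = body dissatisfaction): Scale C, Scale B, Scale A.
Smallest convergent = 0.56. Discriminant |r|: 0.14, 0.12, 0.38, 0.45, 0.31; count ≥ 0.56 → 0.

0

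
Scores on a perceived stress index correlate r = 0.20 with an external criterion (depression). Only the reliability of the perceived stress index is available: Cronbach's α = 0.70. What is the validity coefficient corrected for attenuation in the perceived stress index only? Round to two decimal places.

Single correction: r_c = r_obs / √r_xx = 0.20 / √0.70 = 0.20 / 0.8367 ≈ 0.24.

0.24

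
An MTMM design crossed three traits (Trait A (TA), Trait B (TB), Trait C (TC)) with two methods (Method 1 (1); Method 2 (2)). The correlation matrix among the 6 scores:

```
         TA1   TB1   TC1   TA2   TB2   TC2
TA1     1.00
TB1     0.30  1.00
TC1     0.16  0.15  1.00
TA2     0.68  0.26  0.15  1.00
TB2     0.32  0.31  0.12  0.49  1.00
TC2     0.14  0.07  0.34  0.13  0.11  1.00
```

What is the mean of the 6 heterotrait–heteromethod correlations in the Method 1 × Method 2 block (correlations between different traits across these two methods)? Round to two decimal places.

HTHM values (method 1 × method 2): 0.32, 0.14, 0.26, 0.07, 0.15, 0.12; mean = 1.06/6 = 0.18.

0.18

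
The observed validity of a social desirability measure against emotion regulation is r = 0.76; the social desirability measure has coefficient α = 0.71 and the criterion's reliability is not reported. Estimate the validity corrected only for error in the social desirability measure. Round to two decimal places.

0.90

Single correction: r_c = r_obs / √r_xx = 0.76 / √0.71 = 0.76 / 0.8426 ≈ 0.90.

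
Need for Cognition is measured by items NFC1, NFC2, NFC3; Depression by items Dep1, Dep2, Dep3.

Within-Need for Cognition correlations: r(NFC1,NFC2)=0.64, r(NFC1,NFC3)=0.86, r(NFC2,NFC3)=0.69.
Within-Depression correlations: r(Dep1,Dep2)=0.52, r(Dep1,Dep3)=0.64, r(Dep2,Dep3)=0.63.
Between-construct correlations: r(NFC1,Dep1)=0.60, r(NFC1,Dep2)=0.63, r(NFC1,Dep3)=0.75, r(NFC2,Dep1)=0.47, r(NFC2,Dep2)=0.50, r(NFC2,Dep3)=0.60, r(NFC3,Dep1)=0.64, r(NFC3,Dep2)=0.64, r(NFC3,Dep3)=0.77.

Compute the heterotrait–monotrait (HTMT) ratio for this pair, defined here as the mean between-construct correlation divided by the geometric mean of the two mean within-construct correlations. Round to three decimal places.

Between-construct mean = 5.60/9 = 0.6222.
Mean within-NFC = 2.19/3 = 0.7300; mean within-Dep = 1.79/3 = 0.5967.
Geometric mean = √(0.7300 × 0.5967) = 0.6600.
HTMT = 0.6222 / 0.6600 = 0.943.

0.943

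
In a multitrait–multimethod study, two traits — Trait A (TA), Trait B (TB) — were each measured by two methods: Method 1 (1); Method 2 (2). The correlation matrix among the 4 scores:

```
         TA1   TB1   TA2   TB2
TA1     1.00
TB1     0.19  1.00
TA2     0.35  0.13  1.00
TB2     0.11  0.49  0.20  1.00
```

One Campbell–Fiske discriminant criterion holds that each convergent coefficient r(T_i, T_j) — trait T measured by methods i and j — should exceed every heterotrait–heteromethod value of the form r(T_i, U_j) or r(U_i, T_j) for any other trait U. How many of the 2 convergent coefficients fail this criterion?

0

Checking each validity diagonal entry against its comparison values:
TA (methods 1·2): 0.35 vs {0.11, 0.13} → pass.
TB (methods 1·2): 0.49 vs {0.13, 0.11} → pass.
0 of 2 fail.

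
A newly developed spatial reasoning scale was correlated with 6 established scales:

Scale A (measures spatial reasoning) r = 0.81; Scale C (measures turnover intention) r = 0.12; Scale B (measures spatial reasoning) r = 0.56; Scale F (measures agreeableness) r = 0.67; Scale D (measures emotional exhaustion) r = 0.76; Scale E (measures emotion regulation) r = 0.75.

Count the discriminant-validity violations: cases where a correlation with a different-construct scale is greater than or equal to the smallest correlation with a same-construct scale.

Convergent (same construct = spatial reasoning): Scale A, Scale B.
Smallest convergent = 0.56. Discriminant values: 0.12, 0.67, 0.76, 0.75; count ≥ 0.56 → 3.

3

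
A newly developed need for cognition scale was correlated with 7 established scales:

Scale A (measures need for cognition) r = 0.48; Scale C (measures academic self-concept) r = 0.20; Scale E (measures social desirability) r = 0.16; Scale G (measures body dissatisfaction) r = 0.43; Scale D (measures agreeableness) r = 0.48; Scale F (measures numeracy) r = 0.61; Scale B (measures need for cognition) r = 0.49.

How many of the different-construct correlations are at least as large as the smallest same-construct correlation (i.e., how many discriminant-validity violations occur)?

Convergent (same construct = need for cognition): Scale A, Scale B.
Smallest convergent = 0.48. Discriminant values: 0.20, 0.16, 0.43, 0.48, 0.61; count ≥ 0.48 → 2.

2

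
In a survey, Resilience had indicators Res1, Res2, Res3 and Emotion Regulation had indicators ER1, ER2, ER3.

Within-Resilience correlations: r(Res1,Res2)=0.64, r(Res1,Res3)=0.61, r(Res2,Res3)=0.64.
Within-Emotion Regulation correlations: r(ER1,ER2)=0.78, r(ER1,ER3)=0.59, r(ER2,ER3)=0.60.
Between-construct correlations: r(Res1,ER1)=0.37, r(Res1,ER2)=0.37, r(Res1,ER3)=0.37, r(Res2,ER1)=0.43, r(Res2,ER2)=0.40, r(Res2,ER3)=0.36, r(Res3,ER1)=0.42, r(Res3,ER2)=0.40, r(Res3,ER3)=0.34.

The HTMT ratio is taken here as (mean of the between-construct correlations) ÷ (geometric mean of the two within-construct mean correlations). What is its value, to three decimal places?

0.598

Mean between = 3.46/9 = 0.3844.
Mean within-Res = 1.89/3 = 0.6300; mean within-ER = 1.97/3 = 0.6567.
Geometric mean = √(0.6300 × 0.6567) = 0.6432.
HTMT = 0.3844 / 0.6432 = 0.598.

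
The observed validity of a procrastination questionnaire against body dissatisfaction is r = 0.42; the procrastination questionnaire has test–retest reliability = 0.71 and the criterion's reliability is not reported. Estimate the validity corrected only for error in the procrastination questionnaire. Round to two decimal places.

0.50

Single correction: r_c = r_obs / √r_xx = 0.42 / √0.71 = 0.42 / 0.8426 ≈ 0.50.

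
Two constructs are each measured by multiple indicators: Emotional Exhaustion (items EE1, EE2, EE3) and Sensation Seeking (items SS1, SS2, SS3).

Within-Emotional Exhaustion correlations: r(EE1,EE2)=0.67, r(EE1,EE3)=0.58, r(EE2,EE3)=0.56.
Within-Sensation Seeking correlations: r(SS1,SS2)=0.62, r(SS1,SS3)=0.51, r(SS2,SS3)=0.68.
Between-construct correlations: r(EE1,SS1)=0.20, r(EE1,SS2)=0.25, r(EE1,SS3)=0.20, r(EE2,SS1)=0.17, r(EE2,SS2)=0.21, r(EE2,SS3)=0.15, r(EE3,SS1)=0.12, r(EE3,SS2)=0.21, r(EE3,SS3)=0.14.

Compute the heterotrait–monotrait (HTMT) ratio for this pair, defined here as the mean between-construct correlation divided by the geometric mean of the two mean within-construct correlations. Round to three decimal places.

0.304

Mean heterotrait r = 1.65/9 = 0.1833.
Mean within-EE = 1.81/3 = 0.6033; mean within-SS = 1.81/3 = 0.6033.
Geometric mean = √(0.6033 × 0.6033) = 0.6033.
HTMT = 0.1833 / 0.6033 = 0.304.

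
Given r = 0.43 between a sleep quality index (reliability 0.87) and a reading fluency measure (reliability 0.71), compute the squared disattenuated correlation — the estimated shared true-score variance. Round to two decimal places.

Disattenuated r = 0.43 / √(0.87 × 0.71) = 0.43 / 0.7859 = 0.5471.
Shared true-score variance = 0.5471² = 0.2993 ≈ 0.30.

0.30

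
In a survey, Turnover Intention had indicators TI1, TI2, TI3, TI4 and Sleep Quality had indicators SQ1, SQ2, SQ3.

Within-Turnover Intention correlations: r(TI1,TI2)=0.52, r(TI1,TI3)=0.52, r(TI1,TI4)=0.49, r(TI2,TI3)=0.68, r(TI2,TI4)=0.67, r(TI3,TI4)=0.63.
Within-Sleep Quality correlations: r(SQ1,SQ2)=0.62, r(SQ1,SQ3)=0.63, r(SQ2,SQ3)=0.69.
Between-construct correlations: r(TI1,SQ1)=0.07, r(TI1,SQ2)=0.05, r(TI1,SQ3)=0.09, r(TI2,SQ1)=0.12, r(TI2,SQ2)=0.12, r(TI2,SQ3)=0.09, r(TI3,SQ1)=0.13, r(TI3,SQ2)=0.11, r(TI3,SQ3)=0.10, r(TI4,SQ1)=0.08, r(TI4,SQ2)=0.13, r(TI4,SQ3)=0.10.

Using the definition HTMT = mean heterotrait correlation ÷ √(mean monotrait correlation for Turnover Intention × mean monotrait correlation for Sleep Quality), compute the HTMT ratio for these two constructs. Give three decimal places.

0.161

Mean between = 1.19/12 = 0.0992.
Mean within-TI = 3.51/6 = 0.5850; mean within-SQ = 1.94/3 = 0.6467.
Geometric mean = √(0.5850 × 0.6467) = 0.6151.
HTMT = 0.0992 / 0.6151 = 0.161.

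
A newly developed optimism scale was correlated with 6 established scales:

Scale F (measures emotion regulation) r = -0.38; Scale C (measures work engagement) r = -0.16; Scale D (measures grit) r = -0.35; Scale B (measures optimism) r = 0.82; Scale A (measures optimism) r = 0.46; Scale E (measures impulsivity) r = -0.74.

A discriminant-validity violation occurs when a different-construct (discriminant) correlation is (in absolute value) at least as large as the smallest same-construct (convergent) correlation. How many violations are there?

1

Convergent (same construct = optimism): Scale B, Scale A.
Smallest convergent = 0.46. Discriminant |r|: 0.38, 0.16, 0.35, 0.74; count ≥ 0.46 → 1.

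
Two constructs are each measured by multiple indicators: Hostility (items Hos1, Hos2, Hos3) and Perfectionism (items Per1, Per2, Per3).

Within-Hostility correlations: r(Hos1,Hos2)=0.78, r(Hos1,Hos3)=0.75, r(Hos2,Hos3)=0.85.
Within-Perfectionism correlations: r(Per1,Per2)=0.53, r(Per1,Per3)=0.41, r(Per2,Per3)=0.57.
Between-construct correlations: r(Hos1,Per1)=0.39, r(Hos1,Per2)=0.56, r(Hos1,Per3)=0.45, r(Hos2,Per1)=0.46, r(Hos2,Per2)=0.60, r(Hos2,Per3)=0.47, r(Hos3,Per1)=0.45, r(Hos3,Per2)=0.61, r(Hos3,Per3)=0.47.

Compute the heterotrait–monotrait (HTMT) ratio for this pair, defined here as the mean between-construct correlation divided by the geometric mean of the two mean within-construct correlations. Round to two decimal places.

Between-construct mean = 4.46/9 = 0.4956.
Mean within-Hos = 2.38/3 = 0.7933; mean within-Per = 1.51/3 = 0.5033.
Geometric mean = √(0.7933 × 0.5033) = 0.6319.
HTMT = 0.4956 / 0.6319 = 0.78.

0.78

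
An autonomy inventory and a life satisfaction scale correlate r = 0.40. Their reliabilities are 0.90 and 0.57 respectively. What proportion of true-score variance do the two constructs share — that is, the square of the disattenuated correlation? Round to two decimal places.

0.31

Disattenuated r = 0.40 / √(0.90 × 0.57) = 0.40 / 0.7162 = 0.5585.
Shared true-score variance = 0.5585² = 0.3119 ≈ 0.31.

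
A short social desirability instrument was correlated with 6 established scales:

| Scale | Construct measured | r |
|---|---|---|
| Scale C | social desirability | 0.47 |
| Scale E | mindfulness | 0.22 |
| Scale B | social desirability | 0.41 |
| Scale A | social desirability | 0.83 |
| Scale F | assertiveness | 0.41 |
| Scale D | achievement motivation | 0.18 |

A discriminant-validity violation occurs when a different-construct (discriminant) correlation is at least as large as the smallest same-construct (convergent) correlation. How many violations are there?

Convergent (same construct = social desirability): Scale C, Scale B, Scale A.
Smallest convergent = 0.41. Discriminant values: 0.22, 0.41, 0.18; count ≥ 0.41 → 1.

1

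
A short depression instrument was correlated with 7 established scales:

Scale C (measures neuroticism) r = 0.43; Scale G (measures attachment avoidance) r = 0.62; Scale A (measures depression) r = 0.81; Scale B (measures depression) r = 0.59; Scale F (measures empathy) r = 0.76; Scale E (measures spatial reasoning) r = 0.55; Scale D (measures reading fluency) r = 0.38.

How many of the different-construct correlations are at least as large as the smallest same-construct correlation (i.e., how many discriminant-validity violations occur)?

2

Convergent (same construct = depression): Scale A, Scale B.
Smallest convergent = 0.59. Discriminant values: 0.43, 0.62, 0.76, 0.55, 0.38; count ≥ 0.59 → 2.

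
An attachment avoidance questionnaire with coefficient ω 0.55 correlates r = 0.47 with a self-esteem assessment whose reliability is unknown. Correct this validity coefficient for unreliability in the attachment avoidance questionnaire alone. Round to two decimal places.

Single correction: r_c = r_obs / √r_xx = 0.47 / √0.55 = 0.47 / 0.7416 ≈ 0.63.

0.63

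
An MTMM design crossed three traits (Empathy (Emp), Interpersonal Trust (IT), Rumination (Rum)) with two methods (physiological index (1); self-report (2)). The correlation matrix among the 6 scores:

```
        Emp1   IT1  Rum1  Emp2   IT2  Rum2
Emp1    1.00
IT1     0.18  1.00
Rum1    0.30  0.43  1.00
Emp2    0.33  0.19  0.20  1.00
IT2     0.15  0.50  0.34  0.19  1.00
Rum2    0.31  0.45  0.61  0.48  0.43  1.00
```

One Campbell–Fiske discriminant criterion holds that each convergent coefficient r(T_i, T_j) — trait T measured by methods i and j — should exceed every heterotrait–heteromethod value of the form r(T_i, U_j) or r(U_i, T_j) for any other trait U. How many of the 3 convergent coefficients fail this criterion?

Convergent coefficients and their comparison sets:
Emp (methods 1·2): 0.33 vs {0.15, 0.19, 0.31, 0.20} → pass.
IT (methods 1·2): 0.50 vs {0.19, 0.15, 0.45, 0.34} → pass.
Rum (methods 1·2): 0.61 vs {0.20, 0.31, 0.34, 0.45} → pass.
0 of 3 fail.

0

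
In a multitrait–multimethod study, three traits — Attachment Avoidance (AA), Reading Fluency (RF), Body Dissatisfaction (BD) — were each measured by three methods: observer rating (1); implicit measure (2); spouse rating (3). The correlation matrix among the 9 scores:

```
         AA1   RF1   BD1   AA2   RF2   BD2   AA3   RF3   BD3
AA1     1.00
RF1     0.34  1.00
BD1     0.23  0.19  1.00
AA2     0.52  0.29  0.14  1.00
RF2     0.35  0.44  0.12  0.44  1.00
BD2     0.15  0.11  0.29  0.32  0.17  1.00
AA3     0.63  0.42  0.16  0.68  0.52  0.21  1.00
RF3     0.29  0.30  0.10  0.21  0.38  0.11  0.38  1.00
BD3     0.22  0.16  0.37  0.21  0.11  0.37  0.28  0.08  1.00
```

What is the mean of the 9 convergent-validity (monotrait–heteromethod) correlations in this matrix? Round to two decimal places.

Convergent values: 0.52, 0.63, 0.68, 0.44, 0.30, 0.38, 0.29, 0.37, 0.37; mean = 3.98/9 = 0.44.

0.44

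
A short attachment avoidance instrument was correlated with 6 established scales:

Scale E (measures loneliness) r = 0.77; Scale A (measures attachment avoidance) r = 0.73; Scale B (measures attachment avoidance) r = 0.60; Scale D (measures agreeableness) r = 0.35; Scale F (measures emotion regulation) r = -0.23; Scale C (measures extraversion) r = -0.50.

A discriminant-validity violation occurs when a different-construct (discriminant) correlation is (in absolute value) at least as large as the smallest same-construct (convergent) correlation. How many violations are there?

Convergent (same construct = attachment avoidance): Scale A, Scale B.
Smallest convergent = 0.60. Discriminant |r|: 0.77, 0.35, 0.23, 0.50; count ≥ 0.60 → 1.

1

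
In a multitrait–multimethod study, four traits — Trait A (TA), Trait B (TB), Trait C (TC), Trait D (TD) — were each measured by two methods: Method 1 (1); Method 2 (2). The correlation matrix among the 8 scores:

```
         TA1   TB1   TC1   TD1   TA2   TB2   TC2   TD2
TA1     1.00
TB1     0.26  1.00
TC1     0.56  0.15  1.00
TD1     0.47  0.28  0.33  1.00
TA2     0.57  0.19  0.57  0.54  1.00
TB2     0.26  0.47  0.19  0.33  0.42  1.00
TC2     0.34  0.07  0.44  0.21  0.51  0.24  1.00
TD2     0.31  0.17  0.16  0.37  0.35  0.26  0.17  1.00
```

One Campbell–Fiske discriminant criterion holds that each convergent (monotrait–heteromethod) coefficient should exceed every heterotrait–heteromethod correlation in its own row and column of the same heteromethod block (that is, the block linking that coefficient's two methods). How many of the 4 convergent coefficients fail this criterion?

Convergent coefficients and their comparison sets:
TA (methods 1·2): 0.57 vs {0.26, 0.19, 0.34, 0.57, 0.31, 0.54} → fail.
TB (methods 1·2): 0.47 vs {0.19, 0.26, 0.07, 0.19, 0.17, 0.33} → pass.
TC (methods 1·2): 0.44 vs {0.57, 0.34, 0.19, 0.07, 0.16, 0.21} → fail.
TD (methods 1·2): 0.37 vs {0.54, 0.31, 0.33, 0.17, 0.21, 0.16} → fail.
3 of 4 fail.

3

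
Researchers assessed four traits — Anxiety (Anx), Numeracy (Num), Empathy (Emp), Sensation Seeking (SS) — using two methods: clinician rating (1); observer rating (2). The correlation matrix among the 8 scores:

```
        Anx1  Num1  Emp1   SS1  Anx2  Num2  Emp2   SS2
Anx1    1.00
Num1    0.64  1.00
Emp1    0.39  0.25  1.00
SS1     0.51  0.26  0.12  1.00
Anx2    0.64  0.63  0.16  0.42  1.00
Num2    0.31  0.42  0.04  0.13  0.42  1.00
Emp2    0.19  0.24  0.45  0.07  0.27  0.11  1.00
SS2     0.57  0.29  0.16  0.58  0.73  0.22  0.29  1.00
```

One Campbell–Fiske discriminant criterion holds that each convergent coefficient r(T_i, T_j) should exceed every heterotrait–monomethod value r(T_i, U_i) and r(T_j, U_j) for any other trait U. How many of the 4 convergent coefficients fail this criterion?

3

Each convergent coefficient versus the relevant comparison correlations:
Anx (methods 1·2): 0.64 vs {0.64, 0.42, 0.39, 0.27, 0.51, 0.73} → fail.
Num (methods 1·2): 0.42 vs {0.64, 0.42, 0.25, 0.11, 0.26, 0.22} → fail.
Emp (methods 1·2): 0.45 vs {0.39, 0.27, 0.25, 0.11, 0.12, 0.29} → pass.
SS (methods 1·2): 0.58 vs {0.51, 0.73, 0.26, 0.22, 0.12, 0.29} → fail.
3 of 4 fail.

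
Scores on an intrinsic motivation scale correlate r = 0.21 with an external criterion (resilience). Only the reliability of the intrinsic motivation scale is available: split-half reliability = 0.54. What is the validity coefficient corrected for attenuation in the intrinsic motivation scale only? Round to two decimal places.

0.29

Single correction: r_c = r_obs / √r_xx = 0.21 / √0.54 = 0.21 / 0.7348 ≈ 0.29.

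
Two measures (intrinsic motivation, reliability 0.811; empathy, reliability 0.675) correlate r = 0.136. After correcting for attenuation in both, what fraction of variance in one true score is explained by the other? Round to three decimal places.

0.034

Disattenuated r = 0.136 / √(0.811 × 0.675) = 0.136 / 0.7399 = 0.1838.
Shared true-score variance = 0.1838² = 0.0338 ≈ 0.034.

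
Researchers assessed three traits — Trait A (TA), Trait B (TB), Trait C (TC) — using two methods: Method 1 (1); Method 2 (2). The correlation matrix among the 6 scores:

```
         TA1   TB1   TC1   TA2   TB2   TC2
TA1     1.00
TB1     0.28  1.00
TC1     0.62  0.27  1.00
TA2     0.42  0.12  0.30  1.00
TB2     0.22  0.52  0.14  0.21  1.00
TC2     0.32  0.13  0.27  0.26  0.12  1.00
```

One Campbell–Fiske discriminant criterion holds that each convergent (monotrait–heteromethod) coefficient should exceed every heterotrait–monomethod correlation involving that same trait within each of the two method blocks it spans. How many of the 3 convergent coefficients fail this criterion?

Checking each validity diagonal entry against its comparison values:
TA (methods 1·2): 0.42 vs {0.28, 0.21, 0.62, 0.26} → fail.
TB (methods 1·2): 0.52 vs {0.28, 0.21, 0.27, 0.12} → pass.
TC (methods 1·2): 0.27 vs {0.62, 0.26, 0.27, 0.12} → fail.
2 of 3 fail.

2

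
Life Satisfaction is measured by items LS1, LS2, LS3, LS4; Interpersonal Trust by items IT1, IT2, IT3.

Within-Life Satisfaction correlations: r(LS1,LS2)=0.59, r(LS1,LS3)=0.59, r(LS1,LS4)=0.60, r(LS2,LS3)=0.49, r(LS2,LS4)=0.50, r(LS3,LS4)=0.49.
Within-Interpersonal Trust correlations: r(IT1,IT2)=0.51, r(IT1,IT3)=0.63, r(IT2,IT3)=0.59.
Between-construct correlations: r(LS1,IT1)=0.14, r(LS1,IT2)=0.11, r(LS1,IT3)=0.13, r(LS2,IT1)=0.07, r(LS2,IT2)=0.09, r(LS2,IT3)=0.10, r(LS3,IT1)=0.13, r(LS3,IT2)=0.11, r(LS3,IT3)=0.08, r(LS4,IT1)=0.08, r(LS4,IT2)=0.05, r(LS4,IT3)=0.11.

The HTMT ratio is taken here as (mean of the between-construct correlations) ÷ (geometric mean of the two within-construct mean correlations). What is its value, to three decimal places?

Mean heterotrait r = 1.20/12 = 0.1000.
Mean within-LS = 3.26/6 = 0.5433; mean within-IT = 1.73/3 = 0.5767.
Geometric mean = √(0.5433 × 0.5767) = 0.5598.
HTMT = 0.1000 / 0.5598 = 0.179.

0.179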